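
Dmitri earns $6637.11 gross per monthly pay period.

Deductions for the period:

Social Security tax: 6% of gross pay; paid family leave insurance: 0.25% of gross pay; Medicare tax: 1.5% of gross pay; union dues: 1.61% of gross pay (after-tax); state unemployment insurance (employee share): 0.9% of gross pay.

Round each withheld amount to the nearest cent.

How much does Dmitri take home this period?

$5956.14

State unemployment insurance (employee share): $6637.11 × 0.009 = $59.73
Medicare tax: $6637.11 × 0.015 = $99.56
Paid family leave insurance: $6637.11 × 0.0025 = $16.59
Social Security tax: $6637.11 × 0.06 = $398.23
Union dues: $6637.11 × 0.0161 = $106.86
Total deductions = $59.73 + $99.56 + $16.59 + $398.23 + $106.86 = $680.97
Net pay = $6637.11 − $680.97 = $5956.14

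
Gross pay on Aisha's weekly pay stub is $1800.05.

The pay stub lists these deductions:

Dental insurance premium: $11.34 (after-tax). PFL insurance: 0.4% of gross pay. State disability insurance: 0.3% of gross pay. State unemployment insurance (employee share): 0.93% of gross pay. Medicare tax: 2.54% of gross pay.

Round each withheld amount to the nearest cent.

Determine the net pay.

$1713.65

Medicare tax: $1800.05 × 0.0254 = $45.72
PFL insurance: $1800.05 × 0.004 = $7.20
State disability insurance: $1800.05 × 0.003 = $5.40
State unemployment insurance (employee share): $1800.05 × 0.0093 = $16.74
Dental insurance premium: $11.34
Total deductions = $45.72 + $7.20 + $5.40 + $16.74 + $11.34 = $86.40
Net pay = $1800.05 − $86.40 = $1713.65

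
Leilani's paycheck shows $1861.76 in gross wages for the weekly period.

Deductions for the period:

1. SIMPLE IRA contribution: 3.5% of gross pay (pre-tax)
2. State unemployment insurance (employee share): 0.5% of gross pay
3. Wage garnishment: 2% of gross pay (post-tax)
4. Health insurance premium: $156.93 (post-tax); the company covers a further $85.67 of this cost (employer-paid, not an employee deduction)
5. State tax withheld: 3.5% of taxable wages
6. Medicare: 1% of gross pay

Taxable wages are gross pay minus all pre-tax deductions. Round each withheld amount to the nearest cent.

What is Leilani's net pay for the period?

$1511.62

SIMPLE IRA contribution: $1861.76 × 0.035 = $65.16
Taxable wages = $1861.76 − $65.16 = $1796.60
State tax withheld: $1796.60 × 0.035 = $62.88
State unemployment insurance (employee share): $1861.76 × 0.005 = $9.31
Medicare: $1861.76 × 0.01 = $18.62
Wage garnishment: $1861.76 × 0.02 = $37.24
Health insurance premium: $156.93
(Employer's $85.67 toward health insurance premium is not withheld from the employee.)
Total deductions = $65.16 + $62.88 + $9.31 + $18.62 + $37.24 + $156.93 = $350.14
Net pay = $1861.76 − $350.14 = $1511.62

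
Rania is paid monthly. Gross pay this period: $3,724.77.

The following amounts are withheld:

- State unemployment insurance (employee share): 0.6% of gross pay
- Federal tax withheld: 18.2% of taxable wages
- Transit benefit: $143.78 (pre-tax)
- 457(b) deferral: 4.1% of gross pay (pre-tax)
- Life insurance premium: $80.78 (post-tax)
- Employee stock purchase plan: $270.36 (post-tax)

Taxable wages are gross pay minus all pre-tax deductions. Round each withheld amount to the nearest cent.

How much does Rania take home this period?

457(b) deferral: $3,724.77 × 0.041 = $152.72
Transit benefit: $143.78
Pre-tax total = $152.72 + $143.78 = $296.50
Taxable wages = $3,724.77 − $296.50 = $3,428.27
Federal tax withheld: $3,428.27 × 0.182 = $623.95
State unemployment insurance (employee share): $3,724.77 × 0.006 = $22.35
Life insurance premium: $80.78
Employee stock purchase plan: $270.36
Total deductions = $152.72 + $143.78 + $623.95 + $22.35 + $80.78 + $270.36 = $1,293.94
Net pay = $3,724.77 − $1,293.94 = $2,430.83

$2,430.83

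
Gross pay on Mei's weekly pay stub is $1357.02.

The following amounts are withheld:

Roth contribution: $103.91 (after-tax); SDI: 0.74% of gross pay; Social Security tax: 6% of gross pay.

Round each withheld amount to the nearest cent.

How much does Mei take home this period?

$1161.65

Social Security tax: $1357.02 × 0.06 = $81.42
SDI: $1357.02 × 0.0074 = $10.04
Roth contribution: $103.91
Total deductions = $81.42 + $10.04 + $103.91 = $195.37
Net pay = $1357.02 − $195.37 = $1161.65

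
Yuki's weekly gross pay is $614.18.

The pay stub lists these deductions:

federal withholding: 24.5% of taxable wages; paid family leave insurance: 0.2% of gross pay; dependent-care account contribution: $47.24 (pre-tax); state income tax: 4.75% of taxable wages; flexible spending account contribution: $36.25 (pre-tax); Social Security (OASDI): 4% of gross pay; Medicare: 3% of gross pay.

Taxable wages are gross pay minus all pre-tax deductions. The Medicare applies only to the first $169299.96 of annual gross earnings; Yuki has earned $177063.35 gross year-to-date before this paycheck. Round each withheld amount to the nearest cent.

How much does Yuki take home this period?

Flexible spending account contribution: $36.25
Dependent-care account contribution: $47.24
Pre-tax total = $36.25 + $47.24 = $83.49
Taxable wages = $614.18 − $83.49 = $530.69
State income tax: $530.69 × 0.0475 = $25.21
Federal withholding: $530.69 × 0.245 = $130.02
Social Security (OASDI): $614.18 × 0.04 = $24.57
Medicare: annual cap $169299.96 already reached (YTD $177063.35), so $0.00
Paid family leave insurance: $614.18 × 0.002 = $1.23
Total deductions = $36.25 + $47.24 + $25.21 + $130.02 + $24.57 + $0.00 + $1.23 = $264.52
Net pay = $614.18 − $264.52 = $349.66

$349.66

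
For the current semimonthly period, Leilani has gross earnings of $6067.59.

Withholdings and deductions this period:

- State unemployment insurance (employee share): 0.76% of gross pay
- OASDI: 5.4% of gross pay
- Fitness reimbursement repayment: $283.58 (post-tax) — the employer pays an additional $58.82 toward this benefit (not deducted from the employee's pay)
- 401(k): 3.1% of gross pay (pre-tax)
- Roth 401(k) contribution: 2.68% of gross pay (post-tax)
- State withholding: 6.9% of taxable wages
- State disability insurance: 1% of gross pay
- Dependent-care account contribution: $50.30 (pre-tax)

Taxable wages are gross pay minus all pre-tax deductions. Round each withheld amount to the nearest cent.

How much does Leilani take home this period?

$4546.35

Dependent-care account contribution: $50.30
401(k): $6067.59 × 0.031 = $188.10
Pre-tax total = $50.30 + $188.10 = $238.40
Taxable wages = $6067.59 − $238.40 = $5829.19
State withholding: $5829.19 × 0.069 = $402.21
State unemployment insurance (employee share): $6067.59 × 0.0076 = $46.11
State disability insurance: $6067.59 × 0.01 = $60.68
OASDI: $6067.59 × 0.054 = $327.65
Roth 401(k) contribution: $6067.59 × 0.0268 = $162.61
Fitness reimbursement repayment: $283.58
(Employer's $58.82 toward fitness reimbursement repayment is not withheld from the employee.)
Total deductions = $50.30 + $188.10 + $402.21 + $46.11 + $60.68 + $327.65 + $162.61 + $283.58 = $1521.24
Net pay = $6067.59 − $1521.24 = $4546.35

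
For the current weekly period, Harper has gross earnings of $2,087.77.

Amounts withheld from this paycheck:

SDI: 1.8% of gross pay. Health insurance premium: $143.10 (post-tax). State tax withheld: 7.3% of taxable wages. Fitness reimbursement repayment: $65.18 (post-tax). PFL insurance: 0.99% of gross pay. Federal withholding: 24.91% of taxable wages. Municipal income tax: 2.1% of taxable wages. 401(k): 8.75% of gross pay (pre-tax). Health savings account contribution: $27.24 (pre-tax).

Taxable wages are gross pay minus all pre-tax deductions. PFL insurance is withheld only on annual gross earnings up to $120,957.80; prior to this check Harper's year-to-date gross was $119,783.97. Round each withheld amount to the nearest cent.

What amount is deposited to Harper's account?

$976.09

401(k): $2,087.77 × 0.0875 = $182.68
Health savings account contribution: $27.24
Pre-tax total = $182.68 + $27.24 = $209.92
Taxable wages = $2,087.77 − $209.92 = $1,877.85
State tax withheld: $1,877.85 × 0.073 = $137.08
Municipal income tax: $1,877.85 × 0.021 = $39.43
Federal withholding: $1,877.85 × 0.2491 = $467.77
SDI: $2,087.77 × 0.018 = $37.58
PFL insurance: only $120,957.80 − $119,783.97 = $1,173.83 of this check is subject → $1,173.83 × 0.0099 = $11.62
Fitness reimbursement repayment: $65.18
Health insurance premium: $143.10
Total deductions = $182.68 + $27.24 + $137.08 + $39.43 + $467.77 + $37.58 + $11.62 + $65.18 + $143.10 = $1,111.68
Net pay = $2,087.77 − $1,111.68 = $976.09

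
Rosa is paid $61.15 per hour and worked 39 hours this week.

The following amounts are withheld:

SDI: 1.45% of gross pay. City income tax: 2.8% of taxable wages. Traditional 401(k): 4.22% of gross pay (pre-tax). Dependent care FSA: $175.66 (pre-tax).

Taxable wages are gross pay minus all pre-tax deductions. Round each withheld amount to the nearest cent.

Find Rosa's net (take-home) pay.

Gross pay: 39 × $61.15 = $2,384.85
Dependent care FSA: $175.66
Traditional 401(k): $2,384.85 × 0.0422 = $100.64
Pre-tax total = $175.66 + $100.64 = $276.30
Taxable wages = $2,384.85 − $276.30 = $2,108.55
City income tax: $2,108.55 × 0.028 = $59.04
SDI: $2,384.85 × 0.0145 = $34.58
Total deductions = $175.66 + $100.64 + $59.04 + $34.58 = $369.92
Net pay = $2,384.85 − $369.92 = $2,014.93

$2,014.93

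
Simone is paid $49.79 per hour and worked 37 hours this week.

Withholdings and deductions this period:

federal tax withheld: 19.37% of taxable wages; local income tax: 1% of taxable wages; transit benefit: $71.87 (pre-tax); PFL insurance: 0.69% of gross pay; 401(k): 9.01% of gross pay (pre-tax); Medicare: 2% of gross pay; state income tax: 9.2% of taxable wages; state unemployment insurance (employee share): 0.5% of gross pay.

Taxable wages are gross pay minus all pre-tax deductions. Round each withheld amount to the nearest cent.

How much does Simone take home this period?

$1071.21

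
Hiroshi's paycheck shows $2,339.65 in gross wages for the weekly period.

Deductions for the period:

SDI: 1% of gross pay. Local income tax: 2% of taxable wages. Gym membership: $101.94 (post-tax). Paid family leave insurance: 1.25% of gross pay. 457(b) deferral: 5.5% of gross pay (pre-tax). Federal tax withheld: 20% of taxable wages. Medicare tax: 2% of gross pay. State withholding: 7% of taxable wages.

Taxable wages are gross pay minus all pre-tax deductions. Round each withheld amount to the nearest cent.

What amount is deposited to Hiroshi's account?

$1,368.41

457(b) deferral: $2,339.65 × 0.055 = $128.68
Taxable wages = $2,339.65 − $128.68 = $2,210.97
Local income tax: $2,210.97 × 0.02 = $44.22
State withholding: $2,210.97 × 0.07 = $154.77
Federal tax withheld: $2,210.97 × 0.2 = $442.19
Paid family leave insurance: $2,339.65 × 0.0125 = $29.25
Medicare tax: $2,339.65 × 0.02 = $46.79
SDI: $2,339.65 × 0.01 = $23.40
Gym membership: $101.94
Total deductions = $128.68 + $44.22 + $154.77 + $442.19 + $29.25 + $46.79 + $23.40 + $101.94 = $971.24
Net pay = $2,339.65 − $971.24 = $1,368.41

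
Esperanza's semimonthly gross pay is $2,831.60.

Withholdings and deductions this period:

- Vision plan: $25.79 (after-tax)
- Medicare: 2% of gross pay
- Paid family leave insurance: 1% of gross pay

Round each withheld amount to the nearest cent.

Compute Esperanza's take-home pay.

$2,720.86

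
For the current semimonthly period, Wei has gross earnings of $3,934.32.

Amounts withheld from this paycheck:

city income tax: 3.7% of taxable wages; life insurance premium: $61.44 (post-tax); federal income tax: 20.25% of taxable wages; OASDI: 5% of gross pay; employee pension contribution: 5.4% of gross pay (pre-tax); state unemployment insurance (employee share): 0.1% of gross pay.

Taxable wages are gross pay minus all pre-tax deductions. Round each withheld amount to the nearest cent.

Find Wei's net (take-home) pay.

$2,568.39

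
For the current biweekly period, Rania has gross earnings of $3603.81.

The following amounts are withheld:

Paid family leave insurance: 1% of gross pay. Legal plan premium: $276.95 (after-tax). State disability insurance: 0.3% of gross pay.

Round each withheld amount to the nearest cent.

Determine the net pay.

Paid family leave insurance: $3603.81 × 0.01 = $36.04
State disability insurance: $3603.81 × 0.003 = $10.81
Legal plan premium: $276.95
Total deductions = $36.04 + $10.81 + $276.95 = $323.80
Net pay = $3603.81 − $323.80 = $3280.01

$3280.01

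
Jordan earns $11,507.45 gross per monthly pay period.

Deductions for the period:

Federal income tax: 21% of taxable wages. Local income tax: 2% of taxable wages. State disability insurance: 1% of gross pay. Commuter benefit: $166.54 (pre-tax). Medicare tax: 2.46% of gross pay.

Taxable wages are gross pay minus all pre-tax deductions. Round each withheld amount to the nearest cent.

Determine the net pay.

$8,334.35

Commuter benefit: $166.54
Taxable wages = $11,507.45 − $166.54 = $11,340.91
Federal income tax: $11,340.91 × 0.21 = $2,381.59
Local income tax: $11,340.91 × 0.02 = $226.82
State disability insurance: $11,507.45 × 0.01 = $115.07
Medicare tax: $11,507.45 × 0.0246 = $283.08
Total deductions = $166.54 + $2,381.59 + $226.82 + $115.07 + $283.08 = $3,173.10
Net pay = $11,507.45 − $3,173.10 = $8,334.35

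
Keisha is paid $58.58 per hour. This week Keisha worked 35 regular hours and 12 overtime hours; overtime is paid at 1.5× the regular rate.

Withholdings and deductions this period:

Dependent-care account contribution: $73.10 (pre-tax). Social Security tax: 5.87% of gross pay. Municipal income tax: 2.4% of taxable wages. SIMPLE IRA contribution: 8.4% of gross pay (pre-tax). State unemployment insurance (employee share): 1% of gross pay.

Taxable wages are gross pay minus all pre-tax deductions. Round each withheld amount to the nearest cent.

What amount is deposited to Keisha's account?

$2,491.04

Regular pay: 35 × $58.58 = $2,050.30
Overtime pay: 12 × $58.58 × 1.5 = $1,054.44
Gross pay = $2,050.30 + $1,054.44 = $3,104.74
SIMPLE IRA contribution: $3,104.74 × 0.084 = $260.80
Dependent-care account contribution: $73.10
Pre-tax total = $260.80 + $73.10 = $333.90
Taxable wages = $3,104.74 − $333.90 = $2,770.84
Municipal income tax: $2,770.84 × 0.024 = $66.50
State unemployment insurance (employee share): $3,104.74 × 0.01 = $31.05
Social Security tax: $3,104.74 × 0.0587 = $182.25
Total deductions = $260.80 + $73.10 + $66.50 + $31.05 + $182.25 = $613.70
Net pay = $3,104.74 − $613.70 = $2,491.04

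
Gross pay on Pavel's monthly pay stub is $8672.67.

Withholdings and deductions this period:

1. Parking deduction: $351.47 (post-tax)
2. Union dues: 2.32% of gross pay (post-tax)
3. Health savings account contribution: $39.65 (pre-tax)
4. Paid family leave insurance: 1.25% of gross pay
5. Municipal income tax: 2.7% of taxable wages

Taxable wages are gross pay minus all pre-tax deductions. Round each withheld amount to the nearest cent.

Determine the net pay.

Health savings account contribution: $39.65
Taxable wages = $8672.67 − $39.65 = $8633.02
Municipal income tax: $8633.02 × 0.027 = $233.09
Paid family leave insurance: $8672.67 × 0.0125 = $108.41
Parking deduction: $351.47
Union dues: $8672.67 × 0.0232 = $201.21
Total deductions = $39.65 + $233.09 + $108.41 + $351.47 + $201.21 = $933.83
Net pay = $8672.67 − $933.83 = $7738.84

$7738.84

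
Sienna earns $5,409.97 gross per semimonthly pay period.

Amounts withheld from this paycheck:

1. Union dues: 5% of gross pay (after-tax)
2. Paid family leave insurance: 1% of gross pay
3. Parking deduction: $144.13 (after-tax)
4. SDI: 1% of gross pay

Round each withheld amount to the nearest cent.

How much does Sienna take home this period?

$4,887.14

Paid family leave insurance: $5,409.97 × 0.01 = $54.10
SDI: $5,409.97 × 0.01 = $54.10
Parking deduction: $144.13
Union dues: $5,409.97 × 0.05 = $270.50
Total deductions = $54.10 + $54.10 + $144.13 + $270.50 = $522.83
Net pay = $5,409.97 − $522.83 = $4,887.14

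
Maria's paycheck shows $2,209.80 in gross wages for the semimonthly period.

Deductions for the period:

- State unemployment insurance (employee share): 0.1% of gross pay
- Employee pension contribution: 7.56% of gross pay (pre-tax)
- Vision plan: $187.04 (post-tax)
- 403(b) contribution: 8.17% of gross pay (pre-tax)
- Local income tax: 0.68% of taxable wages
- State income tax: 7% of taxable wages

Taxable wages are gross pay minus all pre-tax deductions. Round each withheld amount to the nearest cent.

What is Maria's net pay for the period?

403(b) contribution: $2,209.80 × 0.0817 = $180.54
Employee pension contribution: $2,209.80 × 0.0756 = $167.06
Pre-tax total = $180.54 + $167.06 = $347.60
Taxable wages = $2,209.80 − $347.60 = $1,862.20
Local income tax: $1,862.20 × 0.0068 = $12.66
State income tax: $1,862.20 × 0.07 = $130.35
State unemployment insurance (employee share): $2,209.80 × 0.001 = $2.21
Vision plan: $187.04
Total deductions = $180.54 + $167.06 + $12.66 + $130.35 + $2.21 + $187.04 = $679.86
Net pay = $2,209.80 − $679.86 = $1,529.94

$1,529.94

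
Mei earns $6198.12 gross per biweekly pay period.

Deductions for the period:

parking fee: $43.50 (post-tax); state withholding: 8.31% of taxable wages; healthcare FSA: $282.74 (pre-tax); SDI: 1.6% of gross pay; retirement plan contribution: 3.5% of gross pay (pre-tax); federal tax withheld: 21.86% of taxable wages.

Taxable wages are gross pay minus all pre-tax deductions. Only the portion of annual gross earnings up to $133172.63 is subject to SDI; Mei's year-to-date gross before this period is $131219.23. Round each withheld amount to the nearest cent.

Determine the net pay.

$3904.48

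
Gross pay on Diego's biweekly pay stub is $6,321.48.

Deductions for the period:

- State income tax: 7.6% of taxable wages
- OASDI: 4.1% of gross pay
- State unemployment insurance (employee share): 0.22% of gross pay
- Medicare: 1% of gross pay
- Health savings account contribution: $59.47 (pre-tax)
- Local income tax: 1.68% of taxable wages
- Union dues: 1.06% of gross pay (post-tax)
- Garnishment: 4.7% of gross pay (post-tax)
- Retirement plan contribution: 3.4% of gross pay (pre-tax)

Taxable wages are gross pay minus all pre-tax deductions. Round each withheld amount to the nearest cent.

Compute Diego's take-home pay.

Retirement plan contribution: $6,321.48 × 0.034 = $214.93
Health savings account contribution: $59.47
Pre-tax total = $214.93 + $59.47 = $274.40
Taxable wages = $6,321.48 − $274.40 = $6,047.08
State income tax: $6,047.08 × 0.076 = $459.58
Local income tax: $6,047.08 × 0.0168 = $101.59
Medicare: $6,321.48 × 0.01 = $63.21
OASDI: $6,321.48 × 0.041 = $259.18
State unemployment insurance (employee share): $6,321.48 × 0.0022 = $13.91
Union dues: $6,321.48 × 0.0106 = $67.01
Garnishment: $6,321.48 × 0.047 = $297.11
Total deductions = $214.93 + $59.47 + $459.58 + $101.59 + $63.21 + $259.18 + $13.91 + $67.01 + $297.11 = $1,535.99
Net pay = $6,321.48 − $1,535.99 = $4,785.49

$4,785.49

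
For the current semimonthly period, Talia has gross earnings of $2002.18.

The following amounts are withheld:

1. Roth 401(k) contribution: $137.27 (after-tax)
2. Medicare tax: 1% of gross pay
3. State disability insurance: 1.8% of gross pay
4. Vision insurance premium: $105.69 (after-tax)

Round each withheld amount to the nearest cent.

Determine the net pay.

Medicare tax: $2002.18 × 0.01 = $20.02
State disability insurance: $2002.18 × 0.018 = $36.04
Vision insurance premium: $105.69
Roth 401(k) contribution: $137.27
Total deductions = $20.02 + $36.04 + $105.69 + $137.27 = $299.02
Net pay = $2002.18 − $299.02 = $1703.16

$1703.16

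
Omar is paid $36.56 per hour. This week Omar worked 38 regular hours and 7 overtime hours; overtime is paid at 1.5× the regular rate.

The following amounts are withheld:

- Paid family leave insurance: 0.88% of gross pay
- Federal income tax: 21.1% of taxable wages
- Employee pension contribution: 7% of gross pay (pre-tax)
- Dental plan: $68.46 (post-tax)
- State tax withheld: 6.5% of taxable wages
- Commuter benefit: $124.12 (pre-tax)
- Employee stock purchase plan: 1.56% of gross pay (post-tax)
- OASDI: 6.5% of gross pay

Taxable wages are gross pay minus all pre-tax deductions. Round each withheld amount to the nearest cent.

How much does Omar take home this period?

Regular pay: 38 × $36.56 = $1389.28
Overtime pay: 7 × $36.56 × 1.5 = $383.88
Gross pay = $1389.28 + $383.88 = $1773.16
Commuter benefit: $124.12
Employee pension contribution: $1773.16 × 0.07 = $124.12
Pre-tax total = $124.12 + $124.12 = $248.24
Taxable wages = $1773.16 − $248.24 = $1524.92
Federal income tax: $1524.92 × 0.211 = $321.76
State tax withheld: $1524.92 × 0.065 = $99.12
Paid family leave insurance: $1773.16 × 0.0088 = $15.60
OASDI: $1773.16 × 0.065 = $115.26
Dental plan: $68.46
Employee stock purchase plan: $1773.16 × 0.0156 = $27.66
Total deductions = $124.12 + $124.12 + $321.76 + $99.12 + $15.60 + $115.26 + $68.46 + $27.66 = $896.10
Net pay = $1773.16 − $896.10 = $877.06

$877.06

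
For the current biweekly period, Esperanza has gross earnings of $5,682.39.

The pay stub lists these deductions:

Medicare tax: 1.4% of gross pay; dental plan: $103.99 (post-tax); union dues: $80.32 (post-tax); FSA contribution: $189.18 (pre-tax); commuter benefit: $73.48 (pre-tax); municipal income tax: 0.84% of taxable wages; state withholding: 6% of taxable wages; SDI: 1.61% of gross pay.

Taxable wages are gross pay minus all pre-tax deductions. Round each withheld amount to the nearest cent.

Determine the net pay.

$4,693.67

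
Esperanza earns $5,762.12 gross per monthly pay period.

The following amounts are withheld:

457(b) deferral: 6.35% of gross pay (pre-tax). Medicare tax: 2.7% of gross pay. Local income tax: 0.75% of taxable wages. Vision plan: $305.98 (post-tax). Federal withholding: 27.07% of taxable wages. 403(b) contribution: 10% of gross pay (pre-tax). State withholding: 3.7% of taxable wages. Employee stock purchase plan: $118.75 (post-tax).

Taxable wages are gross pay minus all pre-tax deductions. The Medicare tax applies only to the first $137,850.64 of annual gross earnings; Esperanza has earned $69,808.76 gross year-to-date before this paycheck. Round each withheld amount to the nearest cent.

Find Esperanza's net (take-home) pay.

$2,720.44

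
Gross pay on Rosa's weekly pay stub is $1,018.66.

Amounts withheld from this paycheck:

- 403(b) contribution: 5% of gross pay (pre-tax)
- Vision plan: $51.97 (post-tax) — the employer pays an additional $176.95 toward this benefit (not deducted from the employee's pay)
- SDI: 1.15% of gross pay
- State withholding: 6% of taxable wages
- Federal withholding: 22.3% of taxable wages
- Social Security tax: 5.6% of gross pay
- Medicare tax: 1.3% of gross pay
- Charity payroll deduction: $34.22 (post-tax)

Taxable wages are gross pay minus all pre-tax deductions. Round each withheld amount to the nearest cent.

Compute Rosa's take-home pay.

403(b) contribution: $1,018.66 × 0.05 = $50.93
Taxable wages = $1,018.66 − $50.93 = $967.73
State withholding: $967.73 × 0.06 = $58.06
Federal withholding: $967.73 × 0.223 = $215.80
Medicare tax: $1,018.66 × 0.013 = $13.24
Social Security tax: $1,018.66 × 0.056 = $57.04
SDI: $1,018.66 × 0.0115 = $11.71
Charity payroll deduction: $34.22
Vision plan: $51.97
(Employer's $176.95 toward vision plan is not withheld from the employee.)
Total deductions = $50.93 + $58.06 + $215.80 + $13.24 + $57.04 + $11.71 + $34.22 + $51.97 = $492.97
Net pay = $1,018.66 − $492.97 = $525.69

$525.69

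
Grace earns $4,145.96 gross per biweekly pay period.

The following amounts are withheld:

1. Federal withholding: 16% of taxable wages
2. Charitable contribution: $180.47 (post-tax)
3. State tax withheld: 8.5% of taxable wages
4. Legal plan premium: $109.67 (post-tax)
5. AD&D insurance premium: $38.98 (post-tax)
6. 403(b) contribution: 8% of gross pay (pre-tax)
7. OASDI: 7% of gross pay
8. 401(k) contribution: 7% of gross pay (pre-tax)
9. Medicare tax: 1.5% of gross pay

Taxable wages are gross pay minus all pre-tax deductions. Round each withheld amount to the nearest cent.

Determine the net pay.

$1,979.13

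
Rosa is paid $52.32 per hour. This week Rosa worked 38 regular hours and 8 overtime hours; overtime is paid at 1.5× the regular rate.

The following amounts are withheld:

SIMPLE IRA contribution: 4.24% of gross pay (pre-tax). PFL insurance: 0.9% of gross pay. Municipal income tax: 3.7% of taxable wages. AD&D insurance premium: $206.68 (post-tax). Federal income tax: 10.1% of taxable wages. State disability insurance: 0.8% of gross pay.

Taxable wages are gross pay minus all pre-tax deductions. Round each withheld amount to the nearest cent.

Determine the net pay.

Regular pay: 38 × $52.32 = $1988.16
Overtime pay: 8 × $52.32 × 1.5 = $627.84
Gross pay = $1988.16 + $627.84 = $2616.00
SIMPLE IRA contribution: $2616.00 × 0.0424 = $110.92
Taxable wages = $2616.00 − $110.92 = $2505.08
Municipal income tax: $2505.08 × 0.037 = $92.69
Federal income tax: $2505.08 × 0.101 = $253.01
PFL insurance: $2616.00 × 0.009 = $23.54
State disability insurance: $2616.00 × 0.008 = $20.93
AD&D insurance premium: $206.68
Total deductions = $110.92 + $92.69 + $253.01 + $23.54 + $20.93 + $206.68 = $707.77
Net pay = $2616.00 − $707.77 = $1908.23

$1908.23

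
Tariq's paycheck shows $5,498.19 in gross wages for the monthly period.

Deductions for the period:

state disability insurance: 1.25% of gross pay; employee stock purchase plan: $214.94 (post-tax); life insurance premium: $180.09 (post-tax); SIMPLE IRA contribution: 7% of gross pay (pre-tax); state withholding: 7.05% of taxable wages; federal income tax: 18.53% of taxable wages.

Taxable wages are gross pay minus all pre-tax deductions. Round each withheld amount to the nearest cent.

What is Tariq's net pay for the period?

$3,341.57

SIMPLE IRA contribution: $5,498.19 × 0.07 = $384.87
Taxable wages = $5,498.19 − $384.87 = $5,113.32
State withholding: $5,113.32 × 0.0705 = $360.49
Federal income tax: $5,113.32 × 0.1853 = $947.50
State disability insurance: $5,498.19 × 0.0125 = $68.73
Employee stock purchase plan: $214.94
Life insurance premium: $180.09
Total deductions = $384.87 + $360.49 + $947.50 + $68.73 + $214.94 + $180.09 = $2,156.62
Net pay = $5,498.19 − $2,156.62 = $3,341.57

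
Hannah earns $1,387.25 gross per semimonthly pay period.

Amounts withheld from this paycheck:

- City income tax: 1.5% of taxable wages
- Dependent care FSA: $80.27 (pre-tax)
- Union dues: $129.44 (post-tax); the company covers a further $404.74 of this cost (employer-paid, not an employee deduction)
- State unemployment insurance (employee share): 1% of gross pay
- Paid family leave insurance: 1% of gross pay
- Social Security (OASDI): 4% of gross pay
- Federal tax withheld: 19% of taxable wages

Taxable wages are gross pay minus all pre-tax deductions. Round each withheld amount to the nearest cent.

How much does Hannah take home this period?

Dependent care FSA: $80.27
Taxable wages = $1,387.25 − $80.27 = $1,306.98
City income tax: $1,306.98 × 0.015 = $19.60
Federal tax withheld: $1,306.98 × 0.19 = $248.33
State unemployment insurance (employee share): $1,387.25 × 0.01 = $13.87
Social Security (OASDI): $1,387.25 × 0.04 = $55.49
Paid family leave insurance: $1,387.25 × 0.01 = $13.87
Union dues: $129.44
(Employer's $404.74 toward union dues is not withheld from the employee.)
Total deductions = $80.27 + $19.60 + $248.33 + $13.87 + $55.49 + $13.87 + $129.44 = $560.87
Net pay = $1,387.25 − $560.87 = $826.38

$826.38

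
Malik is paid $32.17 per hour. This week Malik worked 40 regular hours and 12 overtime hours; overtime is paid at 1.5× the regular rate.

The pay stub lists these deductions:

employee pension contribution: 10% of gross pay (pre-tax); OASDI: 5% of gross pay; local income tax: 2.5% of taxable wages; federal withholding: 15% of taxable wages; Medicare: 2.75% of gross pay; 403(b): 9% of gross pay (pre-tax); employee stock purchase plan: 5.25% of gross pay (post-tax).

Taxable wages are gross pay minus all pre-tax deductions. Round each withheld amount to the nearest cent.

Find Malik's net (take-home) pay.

$1,004.30

Regular pay: 40 × $32.17 = $1,286.80
Overtime pay: 12 × $32.17 × 1.5 = $579.06
Gross pay = $1,286.80 + $579.06 = $1,865.86
403(b): $1,865.86 × 0.09 = $167.93
Employee pension contribution: $1,865.86 × 0.1 = $186.59
Pre-tax total = $167.93 + $186.59 = $354.52
Taxable wages = $1,865.86 − $354.52 = $1,511.34
Local income tax: $1,511.34 × 0.025 = $37.78
Federal withholding: $1,511.34 × 0.15 = $226.70
Medicare: $1,865.86 × 0.0275 = $51.31
OASDI: $1,865.86 × 0.05 = $93.29
Employee stock purchase plan: $1,865.86 × 0.0525 = $97.96
Total deductions = $167.93 + $186.59 + $37.78 + $226.70 + $51.31 + $93.29 + $97.96 = $861.56
Net pay = $1,865.86 − $861.56 = $1,004.30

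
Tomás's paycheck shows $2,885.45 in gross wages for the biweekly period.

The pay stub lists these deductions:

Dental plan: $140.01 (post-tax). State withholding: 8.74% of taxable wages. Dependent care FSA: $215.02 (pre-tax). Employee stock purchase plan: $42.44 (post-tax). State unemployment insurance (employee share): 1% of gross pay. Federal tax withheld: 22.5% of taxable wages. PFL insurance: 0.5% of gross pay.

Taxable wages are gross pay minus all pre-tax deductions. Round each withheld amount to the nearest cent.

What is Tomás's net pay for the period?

Dependent care FSA: $215.02
Taxable wages = $2,885.45 − $215.02 = $2,670.43
State withholding: $2,670.43 × 0.0874 = $233.40
Federal tax withheld: $2,670.43 × 0.225 = $600.85
PFL insurance: $2,885.45 × 0.005 = $14.43
State unemployment insurance (employee share): $2,885.45 × 0.01 = $28.85
Dental plan: $140.01
Employee stock purchase plan: $42.44
Total deductions = $215.02 + $233.40 + $600.85 + $14.43 + $28.85 + $140.01 + $42.44 = $1,275.00
Net pay = $2,885.45 − $1,275.00 = $1,610.45

$1,610.45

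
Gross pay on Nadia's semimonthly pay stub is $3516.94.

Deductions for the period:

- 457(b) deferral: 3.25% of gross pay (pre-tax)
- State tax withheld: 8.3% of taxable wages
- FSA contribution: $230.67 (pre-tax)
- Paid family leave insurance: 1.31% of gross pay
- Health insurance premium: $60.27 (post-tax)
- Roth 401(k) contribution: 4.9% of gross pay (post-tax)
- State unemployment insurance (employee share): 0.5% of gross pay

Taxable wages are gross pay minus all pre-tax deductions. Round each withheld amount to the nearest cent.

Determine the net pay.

$2612.45

FSA contribution: $230.67
457(b) deferral: $3516.94 × 0.0325 = $114.30
Pre-tax total = $230.67 + $114.30 = $344.97
Taxable wages = $3516.94 − $344.97 = $3171.97
State tax withheld: $3171.97 × 0.083 = $263.27
State unemployment insurance (employee share): $3516.94 × 0.005 = $17.58
Paid family leave insurance: $3516.94 × 0.0131 = $46.07
Roth 401(k) contribution: $3516.94 × 0.049 = $172.33
Health insurance premium: $60.27
Total deductions = $230.67 + $114.30 + $263.27 + $17.58 + $46.07 + $172.33 + $60.27 = $904.49
Net pay = $3516.94 − $904.49 = $2612.45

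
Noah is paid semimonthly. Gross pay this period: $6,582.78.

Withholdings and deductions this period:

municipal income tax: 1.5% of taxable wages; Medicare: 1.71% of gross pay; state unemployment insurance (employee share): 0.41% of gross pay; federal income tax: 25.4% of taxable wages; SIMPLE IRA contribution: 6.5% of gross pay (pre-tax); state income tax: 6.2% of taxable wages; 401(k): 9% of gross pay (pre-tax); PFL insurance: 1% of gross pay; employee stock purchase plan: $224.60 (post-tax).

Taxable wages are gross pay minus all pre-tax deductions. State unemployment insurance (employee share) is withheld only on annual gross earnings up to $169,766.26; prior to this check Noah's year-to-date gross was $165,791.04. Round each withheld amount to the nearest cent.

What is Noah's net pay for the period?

401(k): $6,582.78 × 0.09 = $592.45
SIMPLE IRA contribution: $6,582.78 × 0.065 = $427.88
Pre-tax total = $592.45 + $427.88 = $1,020.33
Taxable wages = $6,582.78 − $1,020.33 = $5,562.45
Municipal income tax: $5,562.45 × 0.015 = $83.44
Federal income tax: $5,562.45 × 0.254 = $1,412.86
State income tax: $5,562.45 × 0.062 = $344.87
PFL insurance: $6,582.78 × 0.01 = $65.83
State unemployment insurance (employee share): only $169,766.26 − $165,791.04 = $3,975.22 of this check is subject → $3,975.22 × 0.0041 = $16.30
Medicare: $6,582.78 × 0.0171 = $112.57
Employee stock purchase plan: $224.60
Total deductions = $592.45 + $427.88 + $83.44 + $1,412.86 + $344.87 + $65.83 + $16.30 + $112.57 + $224.60 = $3,280.80
Net pay = $6,582.78 − $3,280.80 = $3,301.98

$3,301.98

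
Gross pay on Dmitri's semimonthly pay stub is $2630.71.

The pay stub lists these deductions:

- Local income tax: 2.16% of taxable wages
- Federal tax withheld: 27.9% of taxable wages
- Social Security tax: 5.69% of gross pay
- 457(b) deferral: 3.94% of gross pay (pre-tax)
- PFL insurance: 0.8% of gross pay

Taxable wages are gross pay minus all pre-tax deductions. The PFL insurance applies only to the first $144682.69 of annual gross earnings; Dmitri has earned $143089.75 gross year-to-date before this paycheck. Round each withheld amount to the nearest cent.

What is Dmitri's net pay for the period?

$1605.00

457(b) deferral: $2630.71 × 0.0394 = $103.65
Taxable wages = $2630.71 − $103.65 = $2527.06
Local income tax: $2527.06 × 0.0216 = $54.58
Federal tax withheld: $2527.06 × 0.279 = $705.05
Social Security tax: $2630.71 × 0.0569 = $149.69
PFL insurance: only $144682.69 − $143089.75 = $1592.94 of this check is subject → $1592.94 × 0.008 = $12.74
Total deductions = $103.65 + $54.58 + $705.05 + $149.69 + $12.74 = $1025.71
Net pay = $2630.71 − $1025.71 = $1605.00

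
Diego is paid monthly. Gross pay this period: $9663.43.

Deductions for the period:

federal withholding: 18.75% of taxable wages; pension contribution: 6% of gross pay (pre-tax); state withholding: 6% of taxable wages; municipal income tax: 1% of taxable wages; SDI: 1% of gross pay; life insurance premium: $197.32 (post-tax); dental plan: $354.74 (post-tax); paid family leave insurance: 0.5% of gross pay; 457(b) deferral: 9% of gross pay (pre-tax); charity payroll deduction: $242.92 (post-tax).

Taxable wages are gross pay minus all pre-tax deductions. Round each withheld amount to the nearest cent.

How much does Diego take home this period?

$5158.90

Pension contribution: $9663.43 × 0.06 = $579.81
457(b) deferral: $9663.43 × 0.09 = $869.71
Pre-tax total = $579.81 + $869.71 = $1449.52
Taxable wages = $9663.43 − $1449.52 = $8213.91
State withholding: $8213.91 × 0.06 = $492.83
Municipal income tax: $8213.91 × 0.01 = $82.14
Federal withholding: $8213.91 × 0.1875 = $1540.11
SDI: $9663.43 × 0.01 = $96.63
Paid family leave insurance: $9663.43 × 0.005 = $48.32
Charity payroll deduction: $242.92
Life insurance premium: $197.32
Dental plan: $354.74
Total deductions = $579.81 + $869.71 + $492.83 + $82.14 + $1540.11 + $96.63 + $48.32 + $242.92 + $197.32 + $354.74 = $4504.53
Net pay = $9663.43 − $4504.53 = $5158.90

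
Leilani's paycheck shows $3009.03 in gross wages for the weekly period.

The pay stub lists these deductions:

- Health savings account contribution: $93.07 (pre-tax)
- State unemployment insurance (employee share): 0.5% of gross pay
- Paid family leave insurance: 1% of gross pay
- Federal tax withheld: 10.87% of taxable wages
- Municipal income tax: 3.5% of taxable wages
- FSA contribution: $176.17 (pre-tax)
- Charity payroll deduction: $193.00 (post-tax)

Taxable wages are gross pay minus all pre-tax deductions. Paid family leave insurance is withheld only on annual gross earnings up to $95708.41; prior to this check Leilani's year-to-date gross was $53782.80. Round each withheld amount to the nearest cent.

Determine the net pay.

$2107.94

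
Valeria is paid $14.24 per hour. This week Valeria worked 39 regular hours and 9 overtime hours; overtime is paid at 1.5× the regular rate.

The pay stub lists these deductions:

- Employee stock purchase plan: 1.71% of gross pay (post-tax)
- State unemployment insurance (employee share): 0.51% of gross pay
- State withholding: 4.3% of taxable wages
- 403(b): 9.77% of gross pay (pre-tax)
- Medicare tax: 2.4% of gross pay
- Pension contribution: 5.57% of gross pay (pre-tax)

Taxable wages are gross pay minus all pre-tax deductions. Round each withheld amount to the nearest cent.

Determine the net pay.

Regular pay: 39 × $14.24 = $555.36
Overtime pay: 9 × $14.24 × 1.5 = $192.24
Gross pay = $555.36 + $192.24 = $747.60
403(b): $747.60 × 0.0977 = $73.04
Pension contribution: $747.60 × 0.0557 = $41.64
Pre-tax total = $73.04 + $41.64 = $114.68
Taxable wages = $747.60 − $114.68 = $632.92
State withholding: $632.92 × 0.043 = $27.22
State unemployment insurance (employee share): $747.60 × 0.0051 = $3.81
Medicare tax: $747.60 × 0.024 = $17.94
Employee stock purchase plan: $747.60 × 0.0171 = $12.78
Total deductions = $73.04 + $41.64 + $27.22 + $3.81 + $17.94 + $12.78 = $176.43
Net pay = $747.60 − $176.43 = $571.17

$571.17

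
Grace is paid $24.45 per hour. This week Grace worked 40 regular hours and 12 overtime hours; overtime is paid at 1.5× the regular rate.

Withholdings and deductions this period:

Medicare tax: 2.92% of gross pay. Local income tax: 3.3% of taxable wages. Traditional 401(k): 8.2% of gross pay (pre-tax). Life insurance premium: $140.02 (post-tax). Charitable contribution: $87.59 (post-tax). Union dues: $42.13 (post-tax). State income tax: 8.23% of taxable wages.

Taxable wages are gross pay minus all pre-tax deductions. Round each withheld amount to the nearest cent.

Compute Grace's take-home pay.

Regular pay: 40 × $24.45 = $978.00
Overtime pay: 12 × $24.45 × 1.5 = $440.10
Gross pay = $978.00 + $440.10 = $1,418.10
Traditional 401(k): $1,418.10 × 0.082 = $116.28
Taxable wages = $1,418.10 − $116.28 = $1,301.82
Local income tax: $1,301.82 × 0.033 = $42.96
State income tax: $1,301.82 × 0.0823 = $107.14
Medicare tax: $1,418.10 × 0.0292 = $41.41
Union dues: $42.13
Life insurance premium: $140.02
Charitable contribution: $87.59
Total deductions = $116.28 + $42.96 + $107.14 + $41.41 + $42.13 + $140.02 + $87.59 = $577.53
Net pay = $1,418.10 − $577.53 = $840.57

$840.57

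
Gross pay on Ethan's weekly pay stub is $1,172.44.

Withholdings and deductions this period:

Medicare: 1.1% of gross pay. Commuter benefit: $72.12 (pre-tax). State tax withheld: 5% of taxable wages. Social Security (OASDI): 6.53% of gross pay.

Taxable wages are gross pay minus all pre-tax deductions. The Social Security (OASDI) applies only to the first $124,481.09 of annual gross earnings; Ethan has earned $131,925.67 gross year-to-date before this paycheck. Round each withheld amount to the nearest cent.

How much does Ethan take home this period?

Commuter benefit: $72.12
Taxable wages = $1,172.44 − $72.12 = $1,100.32
State tax withheld: $1,100.32 × 0.05 = $55.02
Social Security (OASDI): annual cap $124,481.09 already reached (YTD $131,925.67), so $0.00
Medicare: $1,172.44 × 0.011 = $12.90
Total deductions = $72.12 + $55.02 + $0.00 + $12.90 = $140.04
Net pay = $1,172.44 − $140.04 = $1,032.40

$1,032.40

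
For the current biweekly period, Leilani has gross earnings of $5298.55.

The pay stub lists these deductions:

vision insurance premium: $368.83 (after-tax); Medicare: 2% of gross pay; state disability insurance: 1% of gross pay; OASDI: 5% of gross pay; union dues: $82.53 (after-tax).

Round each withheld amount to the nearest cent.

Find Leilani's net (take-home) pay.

State disability insurance: $5298.55 × 0.01 = $52.99
Medicare: $5298.55 × 0.02 = $105.97
OASDI: $5298.55 × 0.05 = $264.93
Union dues: $82.53
Vision insurance premium: $368.83
Total deductions = $52.99 + $105.97 + $264.93 + $82.53 + $368.83 = $875.25
Net pay = $5298.55 − $875.25 = $4423.30

$4423.30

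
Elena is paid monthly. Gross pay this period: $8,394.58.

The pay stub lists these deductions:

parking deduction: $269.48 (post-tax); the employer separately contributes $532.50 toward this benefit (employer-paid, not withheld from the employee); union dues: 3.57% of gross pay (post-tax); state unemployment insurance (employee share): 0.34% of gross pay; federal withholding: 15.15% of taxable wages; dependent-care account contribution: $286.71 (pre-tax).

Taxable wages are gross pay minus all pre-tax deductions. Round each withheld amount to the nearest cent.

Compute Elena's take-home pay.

$6,281.82

Dependent-care account contribution: $286.71
Taxable wages = $8,394.58 − $286.71 = $8,107.87
Federal withholding: $8,107.87 × 0.1515 = $1,228.34
State unemployment insurance (employee share): $8,394.58 × 0.0034 = $28.54
Union dues: $8,394.58 × 0.0357 = $299.69
Parking deduction: $269.48
(Employer's $532.50 toward parking deduction is not withheld from the employee.)
Total deductions = $286.71 + $1,228.34 + $28.54 + $299.69 + $269.48 = $2,112.76
Net pay = $8,394.58 − $2,112.76 = $6,281.82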